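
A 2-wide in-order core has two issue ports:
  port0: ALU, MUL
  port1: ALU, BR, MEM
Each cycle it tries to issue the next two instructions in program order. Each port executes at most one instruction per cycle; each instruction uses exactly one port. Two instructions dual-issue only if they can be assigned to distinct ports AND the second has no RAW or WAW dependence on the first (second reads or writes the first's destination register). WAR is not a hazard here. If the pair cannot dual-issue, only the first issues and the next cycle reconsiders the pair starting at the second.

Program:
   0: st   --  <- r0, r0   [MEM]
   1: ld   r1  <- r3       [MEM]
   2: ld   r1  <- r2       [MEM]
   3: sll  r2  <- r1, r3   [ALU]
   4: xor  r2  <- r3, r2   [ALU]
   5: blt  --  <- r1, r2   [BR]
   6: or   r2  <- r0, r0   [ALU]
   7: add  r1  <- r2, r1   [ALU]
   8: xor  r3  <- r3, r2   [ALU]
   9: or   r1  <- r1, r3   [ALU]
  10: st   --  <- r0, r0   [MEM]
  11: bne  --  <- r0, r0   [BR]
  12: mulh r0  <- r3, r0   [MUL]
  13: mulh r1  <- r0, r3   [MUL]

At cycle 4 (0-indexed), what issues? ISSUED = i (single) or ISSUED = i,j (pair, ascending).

#0 head=0: st.MEM i0 no-port MEM/MEM
#1 head=1: ld.MEM i1 no-port MEM/MEM
#2 head=2: ld.MEM i2 RAW r1
#3 head=3: sll.ALU i3 RAW+WAW r2
#4 head=4: xor.ALU i4 RAW r2
#5 head=5: blt.BR;or.ALU i5&i6 pair
#6 head=7: add.ALU;xor.ALU i7&i8 pair
#7 head=9: or.ALU;st.MEM i9&i10 pair
#8 head=11: bne.BR;mulh.MUL i11&i12 pair
#9 head=13: mulh.MUL i13 tail

ISSUED = 4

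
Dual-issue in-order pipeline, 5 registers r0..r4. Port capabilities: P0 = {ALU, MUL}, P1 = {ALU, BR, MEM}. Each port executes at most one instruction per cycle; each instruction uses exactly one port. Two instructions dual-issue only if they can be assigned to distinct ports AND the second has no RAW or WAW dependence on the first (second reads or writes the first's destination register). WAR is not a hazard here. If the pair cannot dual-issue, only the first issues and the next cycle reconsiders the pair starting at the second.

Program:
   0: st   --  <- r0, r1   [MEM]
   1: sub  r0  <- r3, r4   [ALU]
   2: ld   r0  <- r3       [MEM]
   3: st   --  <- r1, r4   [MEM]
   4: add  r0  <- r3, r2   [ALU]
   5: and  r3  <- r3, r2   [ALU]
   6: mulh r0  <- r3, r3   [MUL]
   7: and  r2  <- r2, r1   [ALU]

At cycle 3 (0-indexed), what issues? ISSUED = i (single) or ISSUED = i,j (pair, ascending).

  cy0 -> i0&i1 (st;sub) 2-wide
  cy1 -> i2 (ld) no-port MEM/MEM
  cy2 -> i3&i4 (st;add) 2-wide
  cy3 -> i5 (and) RAW r3
  cy4 -> i6&i7 (mulh;and) 2-wide

ISSUED = 5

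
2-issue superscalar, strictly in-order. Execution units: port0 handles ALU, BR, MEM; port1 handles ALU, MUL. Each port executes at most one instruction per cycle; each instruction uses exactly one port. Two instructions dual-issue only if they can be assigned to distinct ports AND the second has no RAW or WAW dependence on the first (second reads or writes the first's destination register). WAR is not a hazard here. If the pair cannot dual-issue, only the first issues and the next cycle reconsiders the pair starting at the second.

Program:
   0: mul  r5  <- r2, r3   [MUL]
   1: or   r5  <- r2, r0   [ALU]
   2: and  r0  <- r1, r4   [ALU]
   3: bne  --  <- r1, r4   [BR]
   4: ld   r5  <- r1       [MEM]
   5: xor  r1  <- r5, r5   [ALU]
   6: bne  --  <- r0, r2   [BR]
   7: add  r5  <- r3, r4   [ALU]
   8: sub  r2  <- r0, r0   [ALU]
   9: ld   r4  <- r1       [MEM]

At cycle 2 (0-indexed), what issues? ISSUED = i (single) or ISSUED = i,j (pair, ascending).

#0 head=0: mul i0 WAW r5
#1 head=1: or and i1/i2 2-wide
#2 head=3: bne i3 no-port BR/MEM
#3 head=4: ld i4 RAW r5
#4 head=5: xor bne i5/i6 2-wide
#5 head=7: add sub i7/i8 2-wide
#6 head=9: ld i9 tail

ISSUED = 3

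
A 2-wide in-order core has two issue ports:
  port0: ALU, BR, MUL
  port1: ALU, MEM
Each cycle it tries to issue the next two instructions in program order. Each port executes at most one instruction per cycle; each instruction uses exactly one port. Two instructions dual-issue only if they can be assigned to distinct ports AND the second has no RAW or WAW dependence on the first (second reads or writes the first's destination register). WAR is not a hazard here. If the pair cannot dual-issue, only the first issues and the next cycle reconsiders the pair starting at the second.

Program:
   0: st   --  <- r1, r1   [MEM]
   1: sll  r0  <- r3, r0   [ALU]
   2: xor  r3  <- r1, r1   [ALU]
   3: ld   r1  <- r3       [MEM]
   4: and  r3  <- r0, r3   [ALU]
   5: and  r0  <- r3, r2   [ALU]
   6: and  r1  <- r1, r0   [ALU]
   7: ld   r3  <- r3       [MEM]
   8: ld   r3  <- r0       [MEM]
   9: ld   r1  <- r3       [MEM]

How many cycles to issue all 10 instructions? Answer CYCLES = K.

CYCLES = 7

t=0 i0&i1:st.MEM+sll.ALU ; pair
t=1 i2:xor.ALU ; RAW r3
t=2 i3&i4:ld.MEM+and.ALU ; pair
t=3 i5:and.ALU ; RAW r0
t=4 i6&i7:and.ALU+ld.MEM ; pair
t=5 i8:ld.MEM ; no-port MEM/MEM
t=6 i9:ld.MEM ; tail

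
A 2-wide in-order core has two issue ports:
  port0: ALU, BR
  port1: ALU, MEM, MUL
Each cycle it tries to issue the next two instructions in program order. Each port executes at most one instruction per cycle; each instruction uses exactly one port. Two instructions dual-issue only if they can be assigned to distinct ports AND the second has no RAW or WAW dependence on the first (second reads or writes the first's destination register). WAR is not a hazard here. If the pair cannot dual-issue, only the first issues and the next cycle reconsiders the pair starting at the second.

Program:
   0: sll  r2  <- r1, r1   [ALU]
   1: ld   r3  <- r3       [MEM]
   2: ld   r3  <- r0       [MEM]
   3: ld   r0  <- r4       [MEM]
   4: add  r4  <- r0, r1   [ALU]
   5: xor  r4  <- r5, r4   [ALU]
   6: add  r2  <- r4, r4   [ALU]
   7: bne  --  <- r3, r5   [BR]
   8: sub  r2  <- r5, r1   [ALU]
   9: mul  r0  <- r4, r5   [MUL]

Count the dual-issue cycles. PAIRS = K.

PAIRS = 3

  cy0 -> i0/i1 (sll.ALU+ld.MEM) 2-wide
  cy1 -> i2 (ld.MEM) no-port MEM/MEM
  cy2 -> i3 (ld.MEM) RAW r0
  cy3 -> i4 (add.ALU) RAW+WAW r4
  cy4 -> i5 (xor.ALU) RAW r4
  cy5 -> i6/i7 (add.ALU+bne.BR) 2-wide
  cy6 -> i8/i9 (sub.ALU+mul.MUL) 2-wide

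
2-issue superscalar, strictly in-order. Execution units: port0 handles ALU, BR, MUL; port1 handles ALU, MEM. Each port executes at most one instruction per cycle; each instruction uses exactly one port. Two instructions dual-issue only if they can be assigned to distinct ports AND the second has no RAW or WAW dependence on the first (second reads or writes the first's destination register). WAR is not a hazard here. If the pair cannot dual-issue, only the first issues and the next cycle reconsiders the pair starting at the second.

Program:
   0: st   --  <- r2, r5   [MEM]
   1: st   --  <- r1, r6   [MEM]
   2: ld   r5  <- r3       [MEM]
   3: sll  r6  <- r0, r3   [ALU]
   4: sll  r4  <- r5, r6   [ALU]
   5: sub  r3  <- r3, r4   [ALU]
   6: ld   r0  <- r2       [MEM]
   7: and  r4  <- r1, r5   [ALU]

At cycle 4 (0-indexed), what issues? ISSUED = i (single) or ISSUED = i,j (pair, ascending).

ISSUED = 5,6

c0: i0 st.MEM  no-port MEM/MEM
c1: i1 st.MEM  no-port MEM/MEM
c2: i2/i3 ld.MEM/sll.ALU  2-wide
c3: i4 sll.ALU  RAW r4
c4: i5/i6 sub.ALU/ld.MEM  2-wide
c5: i7 and.ALU  tail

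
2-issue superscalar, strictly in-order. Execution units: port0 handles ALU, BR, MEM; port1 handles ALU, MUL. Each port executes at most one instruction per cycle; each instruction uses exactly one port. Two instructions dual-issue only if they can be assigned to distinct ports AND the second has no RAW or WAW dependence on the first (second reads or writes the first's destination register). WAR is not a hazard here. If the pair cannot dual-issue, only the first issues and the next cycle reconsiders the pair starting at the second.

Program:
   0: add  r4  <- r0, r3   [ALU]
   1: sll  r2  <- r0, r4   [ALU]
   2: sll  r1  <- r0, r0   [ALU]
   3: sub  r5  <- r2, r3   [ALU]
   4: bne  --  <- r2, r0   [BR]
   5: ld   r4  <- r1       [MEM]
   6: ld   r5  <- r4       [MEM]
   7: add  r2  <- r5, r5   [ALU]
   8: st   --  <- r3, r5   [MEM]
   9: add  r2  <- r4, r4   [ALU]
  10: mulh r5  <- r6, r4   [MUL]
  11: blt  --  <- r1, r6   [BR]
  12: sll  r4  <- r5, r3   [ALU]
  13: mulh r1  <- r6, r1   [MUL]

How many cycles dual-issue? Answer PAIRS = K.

#0 head=0: add i0 RAW r4
#1 head=1: sll;sll i1,i2 dual
#2 head=3: sub;bne i3,i4 dual
#3 head=5: ld i5 no-port MEM/MEM
#4 head=6: ld i6 RAW r5
#5 head=7: add;st i7,i8 dual
#6 head=9: add;mulh i9,i10 dual
#7 head=11: blt;sll i11,i12 dual
#8 head=13: mulh i13 tail

PAIRS = 5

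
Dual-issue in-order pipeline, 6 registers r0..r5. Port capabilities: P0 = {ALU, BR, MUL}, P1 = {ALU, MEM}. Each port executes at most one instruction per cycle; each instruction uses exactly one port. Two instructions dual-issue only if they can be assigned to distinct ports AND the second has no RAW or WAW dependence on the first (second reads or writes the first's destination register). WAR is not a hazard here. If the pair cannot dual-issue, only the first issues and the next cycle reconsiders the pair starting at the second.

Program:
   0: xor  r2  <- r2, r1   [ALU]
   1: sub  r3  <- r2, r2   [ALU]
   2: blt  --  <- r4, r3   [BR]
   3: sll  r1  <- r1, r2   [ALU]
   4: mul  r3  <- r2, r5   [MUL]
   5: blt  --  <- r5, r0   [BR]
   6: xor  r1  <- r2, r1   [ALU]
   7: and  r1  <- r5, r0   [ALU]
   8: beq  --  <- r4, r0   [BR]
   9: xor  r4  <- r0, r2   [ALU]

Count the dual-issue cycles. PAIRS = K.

  cy0 -> i0 (xor.ALU) RAW r2
  cy1 -> i1 (sub.ALU) RAW r3
  cy2 -> i2/i3 (blt.BR;sll.ALU) 2-wide
  cy3 -> i4 (mul.MUL) no-port MUL/BR
  cy4 -> i5/i6 (blt.BR;xor.ALU) 2-wide
  cy5 -> i7/i8 (and.ALU;beq.BR) 2-wide
  cy6 -> i9 (xor.ALU) tail

PAIRS = 3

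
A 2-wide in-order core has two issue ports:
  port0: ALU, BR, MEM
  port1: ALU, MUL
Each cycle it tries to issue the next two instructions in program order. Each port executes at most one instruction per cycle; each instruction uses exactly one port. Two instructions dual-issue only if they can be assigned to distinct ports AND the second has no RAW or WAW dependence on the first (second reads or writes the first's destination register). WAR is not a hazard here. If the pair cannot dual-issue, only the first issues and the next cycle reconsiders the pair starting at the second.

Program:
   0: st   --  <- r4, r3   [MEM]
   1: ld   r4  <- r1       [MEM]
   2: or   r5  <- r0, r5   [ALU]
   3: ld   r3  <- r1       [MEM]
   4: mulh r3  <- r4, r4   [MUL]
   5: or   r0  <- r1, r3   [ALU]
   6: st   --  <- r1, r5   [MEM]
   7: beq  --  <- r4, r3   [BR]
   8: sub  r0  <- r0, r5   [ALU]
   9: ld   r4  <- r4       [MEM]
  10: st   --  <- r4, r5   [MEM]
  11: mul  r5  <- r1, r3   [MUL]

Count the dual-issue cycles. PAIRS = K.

PAIRS = 4

[0] i0  st.MEM  -- no-port MEM/MEM
[1] i1,i2  ld.MEM or.ALU  -- 2-wide
[2] i3  ld.MEM  -- WAW r3
[3] i4  mulh.MUL  -- RAW r3
[4] i5,i6  or.ALU st.MEM  -- 2-wide
[5] i7,i8  beq.BR sub.ALU  -- 2-wide
[6] i9  ld.MEM  -- no-port MEM/MEM
[7] i10,i11  st.MEM mul.MUL  -- 2-wide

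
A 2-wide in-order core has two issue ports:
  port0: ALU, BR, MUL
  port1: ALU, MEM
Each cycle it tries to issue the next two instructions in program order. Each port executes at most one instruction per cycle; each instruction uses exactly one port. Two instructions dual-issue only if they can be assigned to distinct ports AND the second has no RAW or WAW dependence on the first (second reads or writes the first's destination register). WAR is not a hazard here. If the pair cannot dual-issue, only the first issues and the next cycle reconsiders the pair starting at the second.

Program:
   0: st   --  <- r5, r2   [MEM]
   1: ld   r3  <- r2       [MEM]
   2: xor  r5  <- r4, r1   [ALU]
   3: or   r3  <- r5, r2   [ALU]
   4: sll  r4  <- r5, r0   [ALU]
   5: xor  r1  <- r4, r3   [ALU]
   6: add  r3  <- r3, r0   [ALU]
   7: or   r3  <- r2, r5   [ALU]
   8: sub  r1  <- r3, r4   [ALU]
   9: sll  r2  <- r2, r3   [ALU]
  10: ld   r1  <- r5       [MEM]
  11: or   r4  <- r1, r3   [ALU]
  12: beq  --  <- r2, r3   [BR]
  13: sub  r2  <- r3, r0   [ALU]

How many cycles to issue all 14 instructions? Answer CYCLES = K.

CYCLES = 9

[0] i0  st.MEM  -- no-port MEM/MEM
[1] i1&i2  ld.MEM;xor.ALU  -- 2-wide
[2] i3&i4  or.ALU;sll.ALU  -- 2-wide
[3] i5&i6  xor.ALU;add.ALU  -- 2-wide
[4] i7  or.ALU  -- RAW r3
[5] i8&i9  sub.ALU;sll.ALU  -- 2-wide
[6] i10  ld.MEM  -- RAW r1
[7] i11&i12  or.ALU;beq.BR  -- 2-wide
[8] i13  sub.ALU  -- tail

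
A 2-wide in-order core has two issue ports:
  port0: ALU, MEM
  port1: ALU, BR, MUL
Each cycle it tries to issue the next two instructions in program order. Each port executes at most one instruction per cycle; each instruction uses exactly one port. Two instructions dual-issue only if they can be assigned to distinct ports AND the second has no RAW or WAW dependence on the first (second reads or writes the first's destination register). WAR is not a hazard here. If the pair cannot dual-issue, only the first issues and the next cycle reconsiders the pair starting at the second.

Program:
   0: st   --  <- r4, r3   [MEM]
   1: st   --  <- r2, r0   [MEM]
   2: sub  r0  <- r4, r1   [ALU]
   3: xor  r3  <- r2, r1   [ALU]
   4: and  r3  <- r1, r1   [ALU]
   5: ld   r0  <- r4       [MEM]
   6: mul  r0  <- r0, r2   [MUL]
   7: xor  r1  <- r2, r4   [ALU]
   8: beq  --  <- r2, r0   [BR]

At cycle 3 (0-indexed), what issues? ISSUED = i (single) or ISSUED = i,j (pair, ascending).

ISSUED = 4,5

#0 head=0: st i0 no-port MEM/MEM
#1 head=1: st sub i1&i2 pair
#2 head=3: xor i3 WAW r3
#3 head=4: and ld i4&i5 pair
#4 head=6: mul xor i6&i7 pair
#5 head=8: beq i8 tail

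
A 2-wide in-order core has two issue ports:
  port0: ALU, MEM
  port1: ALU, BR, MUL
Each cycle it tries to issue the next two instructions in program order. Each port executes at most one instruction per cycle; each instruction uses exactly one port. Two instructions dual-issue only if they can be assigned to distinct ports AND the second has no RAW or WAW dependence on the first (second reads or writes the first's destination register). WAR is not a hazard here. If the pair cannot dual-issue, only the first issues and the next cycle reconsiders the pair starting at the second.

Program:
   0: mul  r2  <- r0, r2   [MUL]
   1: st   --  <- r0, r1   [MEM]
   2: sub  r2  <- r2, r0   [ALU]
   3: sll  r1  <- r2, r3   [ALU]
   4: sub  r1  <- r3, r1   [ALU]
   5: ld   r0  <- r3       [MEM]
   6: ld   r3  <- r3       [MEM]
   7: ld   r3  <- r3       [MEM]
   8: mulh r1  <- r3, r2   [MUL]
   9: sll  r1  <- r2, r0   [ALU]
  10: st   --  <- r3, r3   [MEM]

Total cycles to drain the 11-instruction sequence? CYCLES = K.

0. mul st @i0,i1  | dual
1. sub @i2  | RAW r2
2. sll @i3  | RAW+WAW r1
3. sub ld @i4,i5  | dual
4. ld @i6  | no-port MEM/MEM
5. ld @i7  | RAW r3
6. mulh @i8  | WAW r1
7. sll st @i9,i10  | dual

CYCLES = 8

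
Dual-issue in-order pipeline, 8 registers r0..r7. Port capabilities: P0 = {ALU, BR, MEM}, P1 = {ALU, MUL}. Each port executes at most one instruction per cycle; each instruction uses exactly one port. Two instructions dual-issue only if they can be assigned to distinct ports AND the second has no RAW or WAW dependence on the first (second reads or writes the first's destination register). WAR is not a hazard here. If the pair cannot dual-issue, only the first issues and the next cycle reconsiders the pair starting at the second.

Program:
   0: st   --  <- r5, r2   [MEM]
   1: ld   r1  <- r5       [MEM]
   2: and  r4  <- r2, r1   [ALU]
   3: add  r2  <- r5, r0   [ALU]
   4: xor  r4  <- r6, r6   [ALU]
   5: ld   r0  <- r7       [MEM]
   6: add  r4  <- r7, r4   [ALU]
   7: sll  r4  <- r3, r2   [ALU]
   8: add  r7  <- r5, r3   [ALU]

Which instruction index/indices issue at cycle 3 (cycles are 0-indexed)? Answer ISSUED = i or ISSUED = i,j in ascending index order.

ISSUED = 4,5

c0: i0 st  no-port MEM/MEM
c1: i1 ld  RAW r1
c2: i2&i3 and;add  dual
c3: i4&i5 xor;ld  dual
c4: i6 add  WAW r4
c5: i7&i8 sll;add  dual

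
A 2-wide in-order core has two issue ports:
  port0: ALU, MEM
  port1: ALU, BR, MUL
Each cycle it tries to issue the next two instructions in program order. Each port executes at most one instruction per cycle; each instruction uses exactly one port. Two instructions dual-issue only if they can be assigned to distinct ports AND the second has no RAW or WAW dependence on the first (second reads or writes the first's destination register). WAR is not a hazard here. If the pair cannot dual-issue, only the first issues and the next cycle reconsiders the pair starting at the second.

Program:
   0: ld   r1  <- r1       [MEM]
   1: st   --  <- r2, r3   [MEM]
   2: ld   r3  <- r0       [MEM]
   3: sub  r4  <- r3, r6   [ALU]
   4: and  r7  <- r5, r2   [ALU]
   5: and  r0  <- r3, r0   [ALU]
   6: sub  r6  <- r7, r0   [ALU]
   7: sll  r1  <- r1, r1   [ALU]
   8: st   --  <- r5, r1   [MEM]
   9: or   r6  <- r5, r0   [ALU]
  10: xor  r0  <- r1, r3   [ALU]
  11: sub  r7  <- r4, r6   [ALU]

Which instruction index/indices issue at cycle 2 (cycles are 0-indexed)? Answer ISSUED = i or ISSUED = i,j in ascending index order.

c0: i0 ld.MEM  no-port MEM/MEM
c1: i1 st.MEM  no-port MEM/MEM
c2: i2 ld.MEM  RAW r3
c3: i3+i4 sub.ALU;and.ALU  dual
c4: i5 and.ALU  RAW r0
c5: i6+i7 sub.ALU;sll.ALU  dual
c6: i8+i9 st.MEM;or.ALU  dual
c7: i10+i11 xor.ALU;sub.ALU  dual

ISSUED = 2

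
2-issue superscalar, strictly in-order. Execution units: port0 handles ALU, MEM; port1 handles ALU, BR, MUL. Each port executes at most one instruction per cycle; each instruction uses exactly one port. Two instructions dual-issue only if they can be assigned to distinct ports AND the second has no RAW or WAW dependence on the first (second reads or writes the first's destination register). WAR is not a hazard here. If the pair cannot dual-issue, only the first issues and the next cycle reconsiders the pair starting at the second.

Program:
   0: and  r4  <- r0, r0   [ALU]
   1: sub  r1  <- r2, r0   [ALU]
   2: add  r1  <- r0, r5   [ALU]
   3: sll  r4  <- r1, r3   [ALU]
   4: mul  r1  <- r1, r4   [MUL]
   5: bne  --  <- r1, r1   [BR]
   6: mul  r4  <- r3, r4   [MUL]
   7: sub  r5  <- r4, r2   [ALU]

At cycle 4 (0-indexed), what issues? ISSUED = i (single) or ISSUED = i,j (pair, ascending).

ISSUED = 5

#0 head=0: and.ALU;sub.ALU i0+i1 2-wide
#1 head=2: add.ALU i2 RAW r1
#2 head=3: sll.ALU i3 RAW r4
#3 head=4: mul.MUL i4 no-port MUL/BR
#4 head=5: bne.BR i5 no-port BR/MUL
#5 head=6: mul.MUL i6 RAW r4
#6 head=7: sub.ALU i7 tail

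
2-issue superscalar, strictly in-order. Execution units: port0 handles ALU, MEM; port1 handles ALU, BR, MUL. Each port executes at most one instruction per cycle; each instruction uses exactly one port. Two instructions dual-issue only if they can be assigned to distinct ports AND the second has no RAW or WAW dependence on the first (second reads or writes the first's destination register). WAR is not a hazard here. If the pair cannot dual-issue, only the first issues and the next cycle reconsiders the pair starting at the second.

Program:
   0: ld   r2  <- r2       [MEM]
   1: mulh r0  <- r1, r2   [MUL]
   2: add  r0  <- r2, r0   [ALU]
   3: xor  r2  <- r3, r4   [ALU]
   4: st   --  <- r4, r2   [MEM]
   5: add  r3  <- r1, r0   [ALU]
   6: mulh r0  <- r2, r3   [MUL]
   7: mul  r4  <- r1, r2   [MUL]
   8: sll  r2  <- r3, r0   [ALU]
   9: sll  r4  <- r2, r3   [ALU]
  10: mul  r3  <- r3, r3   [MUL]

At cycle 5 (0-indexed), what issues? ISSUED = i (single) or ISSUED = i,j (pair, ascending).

ISSUED = 7,8

#0 head=0: ld.MEM i0 RAW r2
#1 head=1: mulh.MUL i1 RAW+WAW r0
#2 head=2: add.ALU xor.ALU i2+i3 2-wide
#3 head=4: st.MEM add.ALU i4+i5 2-wide
#4 head=6: mulh.MUL i6 no-port MUL/MUL
#5 head=7: mul.MUL sll.ALU i7+i8 2-wide
#6 head=9: sll.ALU mul.MUL i9+i10 2-wide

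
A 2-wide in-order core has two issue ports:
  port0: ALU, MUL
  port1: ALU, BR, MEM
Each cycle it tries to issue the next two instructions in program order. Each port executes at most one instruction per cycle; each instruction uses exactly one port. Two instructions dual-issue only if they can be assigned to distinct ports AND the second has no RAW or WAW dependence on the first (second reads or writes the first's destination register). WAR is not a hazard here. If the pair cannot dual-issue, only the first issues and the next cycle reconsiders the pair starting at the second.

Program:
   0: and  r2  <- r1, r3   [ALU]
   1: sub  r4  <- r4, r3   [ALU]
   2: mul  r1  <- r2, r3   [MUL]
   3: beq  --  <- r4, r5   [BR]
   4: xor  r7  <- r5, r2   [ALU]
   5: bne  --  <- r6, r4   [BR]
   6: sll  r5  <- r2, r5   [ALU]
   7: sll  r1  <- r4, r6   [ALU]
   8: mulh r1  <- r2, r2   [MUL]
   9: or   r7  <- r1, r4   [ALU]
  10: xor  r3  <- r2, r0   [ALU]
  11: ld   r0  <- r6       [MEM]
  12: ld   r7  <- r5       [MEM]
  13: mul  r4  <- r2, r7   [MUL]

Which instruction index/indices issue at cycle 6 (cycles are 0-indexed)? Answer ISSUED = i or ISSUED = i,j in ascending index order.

c0: i0,i1 and.ALU/sub.ALU  pair
c1: i2,i3 mul.MUL/beq.BR  pair
c2: i4,i5 xor.ALU/bne.BR  pair
c3: i6,i7 sll.ALU/sll.ALU  pair
c4: i8 mulh.MUL  RAW r1
c5: i9,i10 or.ALU/xor.ALU  pair
c6: i11 ld.MEM  no-port MEM/MEM
c7: i12 ld.MEM  RAW r7
c8: i13 mul.MUL  tail

ISSUED = 11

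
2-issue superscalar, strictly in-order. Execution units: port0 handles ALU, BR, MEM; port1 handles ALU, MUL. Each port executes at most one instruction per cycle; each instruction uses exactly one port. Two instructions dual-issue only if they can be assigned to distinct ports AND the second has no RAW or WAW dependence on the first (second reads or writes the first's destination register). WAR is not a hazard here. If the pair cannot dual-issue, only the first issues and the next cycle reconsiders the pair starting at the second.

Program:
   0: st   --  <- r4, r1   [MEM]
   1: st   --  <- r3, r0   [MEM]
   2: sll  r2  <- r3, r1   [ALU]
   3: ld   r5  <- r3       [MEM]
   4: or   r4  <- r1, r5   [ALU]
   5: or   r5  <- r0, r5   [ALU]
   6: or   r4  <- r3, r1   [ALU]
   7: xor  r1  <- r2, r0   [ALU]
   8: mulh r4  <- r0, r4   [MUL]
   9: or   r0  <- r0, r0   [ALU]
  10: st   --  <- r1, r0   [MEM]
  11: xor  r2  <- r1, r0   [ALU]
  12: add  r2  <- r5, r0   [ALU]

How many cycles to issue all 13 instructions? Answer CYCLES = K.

CYCLES = 8

0. st @i0  | no-port MEM/MEM
1. st;sll @i1/i2  | 2-wide
2. ld @i3  | RAW r5
3. or;or @i4/i5  | 2-wide
4. or;xor @i6/i7  | 2-wide
5. mulh;or @i8/i9  | 2-wide
6. st;xor @i10/i11  | 2-wide
7. add @i12  | tail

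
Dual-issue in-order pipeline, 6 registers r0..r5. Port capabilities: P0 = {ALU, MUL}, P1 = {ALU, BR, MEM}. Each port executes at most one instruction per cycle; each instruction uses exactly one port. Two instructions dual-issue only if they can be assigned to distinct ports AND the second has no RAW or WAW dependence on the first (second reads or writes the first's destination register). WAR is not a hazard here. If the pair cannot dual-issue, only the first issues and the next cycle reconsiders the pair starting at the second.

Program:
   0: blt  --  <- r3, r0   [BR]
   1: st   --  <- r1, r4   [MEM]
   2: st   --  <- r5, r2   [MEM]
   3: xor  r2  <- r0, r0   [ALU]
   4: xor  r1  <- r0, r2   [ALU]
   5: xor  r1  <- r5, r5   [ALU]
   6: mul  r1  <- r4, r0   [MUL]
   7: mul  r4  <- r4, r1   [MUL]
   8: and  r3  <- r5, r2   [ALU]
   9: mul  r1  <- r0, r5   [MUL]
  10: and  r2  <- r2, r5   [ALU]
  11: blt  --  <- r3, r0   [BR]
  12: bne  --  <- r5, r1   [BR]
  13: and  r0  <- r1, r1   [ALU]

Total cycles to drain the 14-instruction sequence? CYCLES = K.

c0: i0 blt  no-port BR/MEM
c1: i1 st  no-port MEM/MEM
c2: i2&i3 st xor  2-wide
c3: i4 xor  WAW r1
c4: i5 xor  WAW r1
c5: i6 mul  no-port MUL/MUL
c6: i7&i8 mul and  2-wide
c7: i9&i10 mul and  2-wide
c8: i11 blt  no-port BR/BR
c9: i12&i13 bne and  2-wide

CYCLES = 10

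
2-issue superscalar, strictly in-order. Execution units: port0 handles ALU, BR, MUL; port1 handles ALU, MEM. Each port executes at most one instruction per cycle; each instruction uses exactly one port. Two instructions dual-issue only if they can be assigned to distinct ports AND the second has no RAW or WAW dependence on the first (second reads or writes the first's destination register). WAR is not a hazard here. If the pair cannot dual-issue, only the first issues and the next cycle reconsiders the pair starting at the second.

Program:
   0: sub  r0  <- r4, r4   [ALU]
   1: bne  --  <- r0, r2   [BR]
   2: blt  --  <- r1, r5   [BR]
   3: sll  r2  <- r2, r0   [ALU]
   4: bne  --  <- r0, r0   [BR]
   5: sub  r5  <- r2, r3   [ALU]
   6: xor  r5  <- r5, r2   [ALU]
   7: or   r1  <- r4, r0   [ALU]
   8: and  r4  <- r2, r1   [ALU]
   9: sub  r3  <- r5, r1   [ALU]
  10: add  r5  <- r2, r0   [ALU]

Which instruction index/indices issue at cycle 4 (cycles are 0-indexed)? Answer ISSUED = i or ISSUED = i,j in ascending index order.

  cy0 -> i0 (sub.ALU) RAW r0
  cy1 -> i1 (bne.BR) no-port BR/BR
  cy2 -> i2&i3 (blt.BR+sll.ALU) 2-wide
  cy3 -> i4&i5 (bne.BR+sub.ALU) 2-wide
  cy4 -> i6&i7 (xor.ALU+or.ALU) 2-wide
  cy5 -> i8&i9 (and.ALU+sub.ALU) 2-wide
  cy6 -> i10 (add.ALU) tail

ISSUED = 6,7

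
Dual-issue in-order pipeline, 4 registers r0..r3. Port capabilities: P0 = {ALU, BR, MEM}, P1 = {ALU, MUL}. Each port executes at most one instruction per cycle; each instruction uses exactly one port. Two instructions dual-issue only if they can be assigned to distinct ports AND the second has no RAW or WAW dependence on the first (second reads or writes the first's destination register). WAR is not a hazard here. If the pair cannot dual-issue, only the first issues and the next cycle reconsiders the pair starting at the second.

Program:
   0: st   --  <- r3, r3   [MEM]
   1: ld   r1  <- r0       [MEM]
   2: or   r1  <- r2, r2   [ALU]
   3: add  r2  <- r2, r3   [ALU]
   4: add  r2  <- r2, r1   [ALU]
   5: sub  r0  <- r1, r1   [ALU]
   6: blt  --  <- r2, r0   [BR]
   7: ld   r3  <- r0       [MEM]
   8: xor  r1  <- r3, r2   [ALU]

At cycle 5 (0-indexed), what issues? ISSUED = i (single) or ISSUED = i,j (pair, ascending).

t=0 i0:st.MEM ; no-port MEM/MEM
t=1 i1:ld.MEM ; WAW r1
t=2 i2&i3:or.ALU;add.ALU ; 2-wide
t=3 i4&i5:add.ALU;sub.ALU ; 2-wide
t=4 i6:blt.BR ; no-port BR/MEM
t=5 i7:ld.MEM ; RAW r3
t=6 i8:xor.ALU ; tail

ISSUED = 7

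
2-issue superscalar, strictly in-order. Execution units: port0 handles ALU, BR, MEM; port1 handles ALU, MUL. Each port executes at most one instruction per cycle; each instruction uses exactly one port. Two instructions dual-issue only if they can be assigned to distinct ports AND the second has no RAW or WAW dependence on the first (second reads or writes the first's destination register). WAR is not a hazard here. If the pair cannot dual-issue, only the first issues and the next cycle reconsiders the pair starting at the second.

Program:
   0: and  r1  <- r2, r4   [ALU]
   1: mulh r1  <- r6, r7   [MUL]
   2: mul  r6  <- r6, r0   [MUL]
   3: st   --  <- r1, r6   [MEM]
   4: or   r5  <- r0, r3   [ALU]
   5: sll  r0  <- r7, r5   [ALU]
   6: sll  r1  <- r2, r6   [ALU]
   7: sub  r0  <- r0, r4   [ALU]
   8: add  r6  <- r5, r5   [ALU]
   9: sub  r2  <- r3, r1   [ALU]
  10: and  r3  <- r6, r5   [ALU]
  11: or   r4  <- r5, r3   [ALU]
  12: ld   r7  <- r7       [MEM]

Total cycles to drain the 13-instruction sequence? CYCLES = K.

CYCLES = 8

#0 head=0: and.ALU i0 WAW r1
#1 head=1: mulh.MUL i1 no-port MUL/MUL
#2 head=2: mul.MUL i2 RAW r6
#3 head=3: st.MEM+or.ALU i3+i4 2-wide
#4 head=5: sll.ALU+sll.ALU i5+i6 2-wide
#5 head=7: sub.ALU+add.ALU i7+i8 2-wide
#6 head=9: sub.ALU+and.ALU i9+i10 2-wide
#7 head=11: or.ALU+ld.MEM i11+i12 2-wide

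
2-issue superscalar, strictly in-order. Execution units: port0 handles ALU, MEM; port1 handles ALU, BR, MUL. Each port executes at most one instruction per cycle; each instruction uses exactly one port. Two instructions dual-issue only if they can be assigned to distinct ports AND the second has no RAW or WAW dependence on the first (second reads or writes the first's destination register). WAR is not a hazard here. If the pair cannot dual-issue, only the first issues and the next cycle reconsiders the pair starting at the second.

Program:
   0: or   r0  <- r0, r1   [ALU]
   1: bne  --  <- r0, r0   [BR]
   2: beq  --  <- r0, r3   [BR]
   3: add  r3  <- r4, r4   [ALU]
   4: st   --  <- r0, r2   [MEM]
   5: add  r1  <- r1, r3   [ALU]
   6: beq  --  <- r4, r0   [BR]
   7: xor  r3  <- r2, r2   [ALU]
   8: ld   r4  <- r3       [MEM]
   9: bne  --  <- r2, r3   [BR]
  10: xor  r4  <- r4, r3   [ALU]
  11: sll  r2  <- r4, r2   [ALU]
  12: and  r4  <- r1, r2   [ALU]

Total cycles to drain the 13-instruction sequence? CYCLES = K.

0. or.ALU @i0  | RAW r0
1. bne.BR @i1  | no-port BR/BR
2. beq.BR add.ALU @i2&i3  | dual
3. st.MEM add.ALU @i4&i5  | dual
4. beq.BR xor.ALU @i6&i7  | dual
5. ld.MEM bne.BR @i8&i9  | dual
6. xor.ALU @i10  | RAW r4
7. sll.ALU @i11  | RAW r2
8. and.ALU @i12  | tail

CYCLES = 9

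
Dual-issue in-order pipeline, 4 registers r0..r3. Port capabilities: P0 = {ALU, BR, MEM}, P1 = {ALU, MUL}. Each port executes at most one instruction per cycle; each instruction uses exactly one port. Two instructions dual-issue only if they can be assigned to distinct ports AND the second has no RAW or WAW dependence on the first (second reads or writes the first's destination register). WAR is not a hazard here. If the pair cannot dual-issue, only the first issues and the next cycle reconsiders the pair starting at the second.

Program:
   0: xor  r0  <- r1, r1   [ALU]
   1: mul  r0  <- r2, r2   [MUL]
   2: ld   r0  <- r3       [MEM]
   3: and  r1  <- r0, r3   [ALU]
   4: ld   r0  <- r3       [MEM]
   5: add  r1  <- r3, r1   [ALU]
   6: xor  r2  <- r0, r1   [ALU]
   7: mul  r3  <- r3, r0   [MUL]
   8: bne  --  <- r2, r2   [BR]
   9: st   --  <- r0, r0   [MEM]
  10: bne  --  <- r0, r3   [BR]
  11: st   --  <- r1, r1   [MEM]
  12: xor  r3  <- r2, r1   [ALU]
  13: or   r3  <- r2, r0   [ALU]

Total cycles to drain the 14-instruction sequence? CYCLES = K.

CYCLES = 11

t=0 i0:xor.ALU ; WAW r0
t=1 i1:mul.MUL ; WAW r0
t=2 i2:ld.MEM ; RAW r0
t=3 i3&i4:and.ALU/ld.MEM ; 2-wide
t=4 i5:add.ALU ; RAW r1
t=5 i6&i7:xor.ALU/mul.MUL ; 2-wide
t=6 i8:bne.BR ; no-port BR/MEM
t=7 i9:st.MEM ; no-port MEM/BR
t=8 i10:bne.BR ; no-port BR/MEM
t=9 i11&i12:st.MEM/xor.ALU ; 2-wide
t=10 i13:or.ALU ; tail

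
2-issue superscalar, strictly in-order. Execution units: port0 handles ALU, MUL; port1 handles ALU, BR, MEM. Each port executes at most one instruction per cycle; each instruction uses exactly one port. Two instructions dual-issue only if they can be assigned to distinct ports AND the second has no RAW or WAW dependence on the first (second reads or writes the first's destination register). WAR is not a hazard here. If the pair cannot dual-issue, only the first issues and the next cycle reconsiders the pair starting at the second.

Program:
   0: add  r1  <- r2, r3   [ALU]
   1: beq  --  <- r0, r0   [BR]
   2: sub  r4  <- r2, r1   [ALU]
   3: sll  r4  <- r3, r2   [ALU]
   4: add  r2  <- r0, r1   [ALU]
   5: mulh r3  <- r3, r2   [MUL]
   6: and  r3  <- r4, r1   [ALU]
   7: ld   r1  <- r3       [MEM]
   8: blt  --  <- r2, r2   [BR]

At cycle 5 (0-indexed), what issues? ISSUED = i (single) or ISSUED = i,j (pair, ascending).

t=0 i0&i1:add;beq ; 2-wide
t=1 i2:sub ; WAW r4
t=2 i3&i4:sll;add ; 2-wide
t=3 i5:mulh ; WAW r3
t=4 i6:and ; RAW r3
t=5 i7:ld ; no-port MEM/BR
t=6 i8:blt ; tail

ISSUED = 7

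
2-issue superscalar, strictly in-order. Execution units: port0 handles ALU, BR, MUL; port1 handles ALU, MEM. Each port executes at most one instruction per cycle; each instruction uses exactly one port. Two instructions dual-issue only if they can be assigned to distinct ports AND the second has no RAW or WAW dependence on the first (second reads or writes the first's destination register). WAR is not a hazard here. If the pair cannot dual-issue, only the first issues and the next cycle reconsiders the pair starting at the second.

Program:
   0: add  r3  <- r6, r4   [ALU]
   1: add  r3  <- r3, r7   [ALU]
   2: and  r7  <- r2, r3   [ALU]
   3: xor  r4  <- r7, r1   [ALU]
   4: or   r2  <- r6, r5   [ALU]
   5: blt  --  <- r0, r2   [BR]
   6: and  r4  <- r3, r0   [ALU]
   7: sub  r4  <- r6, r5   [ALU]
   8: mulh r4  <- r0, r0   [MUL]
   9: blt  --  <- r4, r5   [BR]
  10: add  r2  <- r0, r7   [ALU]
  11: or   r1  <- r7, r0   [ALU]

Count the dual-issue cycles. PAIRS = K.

PAIRS = 3

c0: i0 add  RAW+WAW r3
c1: i1 add  RAW r3
c2: i2 and  RAW r7
c3: i3&i4 xor or  pair
c4: i5&i6 blt and  pair
c5: i7 sub  WAW r4
c6: i8 mulh  no-port MUL/BR
c7: i9&i10 blt add  pair
c8: i11 or  tail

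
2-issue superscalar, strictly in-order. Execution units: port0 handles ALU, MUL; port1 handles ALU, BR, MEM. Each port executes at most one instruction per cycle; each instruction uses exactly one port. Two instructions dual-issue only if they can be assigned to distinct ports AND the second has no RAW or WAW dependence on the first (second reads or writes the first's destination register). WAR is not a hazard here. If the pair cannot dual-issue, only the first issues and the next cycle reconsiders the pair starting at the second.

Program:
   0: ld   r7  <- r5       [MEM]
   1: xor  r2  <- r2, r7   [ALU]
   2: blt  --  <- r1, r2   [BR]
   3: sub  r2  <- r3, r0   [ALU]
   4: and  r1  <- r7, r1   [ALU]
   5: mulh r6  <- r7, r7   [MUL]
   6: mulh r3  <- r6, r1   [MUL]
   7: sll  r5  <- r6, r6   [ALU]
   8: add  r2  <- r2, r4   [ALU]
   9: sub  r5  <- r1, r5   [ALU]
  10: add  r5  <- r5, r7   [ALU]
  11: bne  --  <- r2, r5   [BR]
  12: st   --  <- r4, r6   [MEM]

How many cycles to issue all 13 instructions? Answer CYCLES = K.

CYCLES = 9

#0 head=0: ld.MEM i0 RAW r7
#1 head=1: xor.ALU i1 RAW r2
#2 head=2: blt.BR sub.ALU i2+i3 pair
#3 head=4: and.ALU mulh.MUL i4+i5 pair
#4 head=6: mulh.MUL sll.ALU i6+i7 pair
#5 head=8: add.ALU sub.ALU i8+i9 pair
#6 head=10: add.ALU i10 RAW r5
#7 head=11: bne.BR i11 no-port BR/MEM
#8 head=12: st.MEM i12 tail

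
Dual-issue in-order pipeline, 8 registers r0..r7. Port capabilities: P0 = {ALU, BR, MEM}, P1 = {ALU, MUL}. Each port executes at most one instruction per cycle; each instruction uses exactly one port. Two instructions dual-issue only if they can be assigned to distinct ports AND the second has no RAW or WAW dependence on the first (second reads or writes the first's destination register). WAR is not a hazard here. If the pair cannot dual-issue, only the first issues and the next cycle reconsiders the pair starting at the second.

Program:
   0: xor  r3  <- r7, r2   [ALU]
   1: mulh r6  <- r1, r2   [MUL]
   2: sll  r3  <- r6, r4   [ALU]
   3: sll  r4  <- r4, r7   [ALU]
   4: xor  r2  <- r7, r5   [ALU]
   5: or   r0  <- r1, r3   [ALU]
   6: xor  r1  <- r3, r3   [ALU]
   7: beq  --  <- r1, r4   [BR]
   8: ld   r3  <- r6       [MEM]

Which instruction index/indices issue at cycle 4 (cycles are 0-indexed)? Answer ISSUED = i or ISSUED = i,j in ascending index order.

  cy0 -> i0+i1 (xor/mulh) dual
  cy1 -> i2+i3 (sll/sll) dual
  cy2 -> i4+i5 (xor/or) dual
  cy3 -> i6 (xor) RAW r1
  cy4 -> i7 (beq) no-port BR/MEM
  cy5 -> i8 (ld) tail

ISSUED = 7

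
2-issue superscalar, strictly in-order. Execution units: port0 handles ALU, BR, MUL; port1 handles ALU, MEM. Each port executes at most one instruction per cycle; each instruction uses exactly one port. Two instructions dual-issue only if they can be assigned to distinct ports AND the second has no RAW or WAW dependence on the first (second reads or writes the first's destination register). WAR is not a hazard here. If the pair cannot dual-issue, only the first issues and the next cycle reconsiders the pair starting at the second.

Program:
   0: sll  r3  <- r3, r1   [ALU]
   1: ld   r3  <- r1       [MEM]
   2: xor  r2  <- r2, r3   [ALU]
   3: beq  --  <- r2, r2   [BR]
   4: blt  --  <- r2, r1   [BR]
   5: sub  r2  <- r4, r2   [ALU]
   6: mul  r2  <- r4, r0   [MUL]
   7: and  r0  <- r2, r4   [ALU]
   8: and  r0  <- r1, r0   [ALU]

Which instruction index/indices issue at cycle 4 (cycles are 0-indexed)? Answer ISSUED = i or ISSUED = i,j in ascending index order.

[0] i0  sll.ALU  -- WAW r3
[1] i1  ld.MEM  -- RAW r3
[2] i2  xor.ALU  -- RAW r2
[3] i3  beq.BR  -- no-port BR/BR
[4] i4,i5  blt.BR/sub.ALU  -- 2-wide
[5] i6  mul.MUL  -- RAW r2
[6] i7  and.ALU  -- RAW+WAW r0
[7] i8  and.ALU  -- tail

ISSUED = 4,5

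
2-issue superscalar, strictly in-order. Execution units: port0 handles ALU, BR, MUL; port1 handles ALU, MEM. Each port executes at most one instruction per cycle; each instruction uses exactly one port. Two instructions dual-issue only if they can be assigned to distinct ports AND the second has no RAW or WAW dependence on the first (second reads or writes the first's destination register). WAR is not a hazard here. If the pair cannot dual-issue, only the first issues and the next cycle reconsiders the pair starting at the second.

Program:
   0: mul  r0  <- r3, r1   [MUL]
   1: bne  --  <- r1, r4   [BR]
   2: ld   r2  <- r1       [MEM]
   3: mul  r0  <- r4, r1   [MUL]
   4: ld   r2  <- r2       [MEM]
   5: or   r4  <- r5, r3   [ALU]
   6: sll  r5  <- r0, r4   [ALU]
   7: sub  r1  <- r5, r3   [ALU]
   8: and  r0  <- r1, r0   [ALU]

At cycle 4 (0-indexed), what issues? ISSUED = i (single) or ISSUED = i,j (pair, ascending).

ISSUED = 6

[0] i0  mul  -- no-port MUL/BR
[1] i1/i2  bne/ld  -- pair
[2] i3/i4  mul/ld  -- pair
[3] i5  or  -- RAW r4
[4] i6  sll  -- RAW r5
[5] i7  sub  -- RAW r1
[6] i8  and  -- tail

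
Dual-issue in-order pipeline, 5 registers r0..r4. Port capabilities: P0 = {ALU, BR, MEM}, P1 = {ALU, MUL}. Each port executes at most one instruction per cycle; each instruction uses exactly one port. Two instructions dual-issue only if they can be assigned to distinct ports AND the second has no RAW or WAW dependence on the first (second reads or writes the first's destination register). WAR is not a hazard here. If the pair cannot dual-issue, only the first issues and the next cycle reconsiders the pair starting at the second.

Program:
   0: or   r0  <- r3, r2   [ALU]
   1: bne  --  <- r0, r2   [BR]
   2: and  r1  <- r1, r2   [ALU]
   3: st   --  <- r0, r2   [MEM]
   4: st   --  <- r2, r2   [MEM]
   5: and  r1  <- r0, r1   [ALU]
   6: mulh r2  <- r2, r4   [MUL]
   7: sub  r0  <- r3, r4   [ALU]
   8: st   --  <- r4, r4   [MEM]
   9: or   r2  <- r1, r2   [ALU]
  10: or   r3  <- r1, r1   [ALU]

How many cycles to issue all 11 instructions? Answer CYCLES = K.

[0] i0  or  -- RAW r0
[1] i1,i2  bne+and  -- pair
[2] i3  st  -- no-port MEM/MEM
[3] i4,i5  st+and  -- pair
[4] i6,i7  mulh+sub  -- pair
[5] i8,i9  st+or  -- pair
[6] i10  or  -- tail

CYCLES = 7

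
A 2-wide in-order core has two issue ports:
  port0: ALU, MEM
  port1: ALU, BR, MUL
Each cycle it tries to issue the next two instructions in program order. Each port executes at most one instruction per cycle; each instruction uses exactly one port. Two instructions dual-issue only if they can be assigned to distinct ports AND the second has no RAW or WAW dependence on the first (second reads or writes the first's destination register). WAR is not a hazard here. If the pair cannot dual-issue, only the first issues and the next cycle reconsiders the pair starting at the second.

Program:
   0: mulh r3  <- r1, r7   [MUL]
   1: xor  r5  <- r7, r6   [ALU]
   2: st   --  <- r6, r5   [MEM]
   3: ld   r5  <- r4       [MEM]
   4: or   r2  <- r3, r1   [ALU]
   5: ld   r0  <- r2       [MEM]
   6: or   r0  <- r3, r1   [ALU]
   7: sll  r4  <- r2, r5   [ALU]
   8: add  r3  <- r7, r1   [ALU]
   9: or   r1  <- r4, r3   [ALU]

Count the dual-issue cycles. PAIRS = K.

c0: i0/i1 mulh.MUL/xor.ALU  dual
c1: i2 st.MEM  no-port MEM/MEM
c2: i3/i4 ld.MEM/or.ALU  dual
c3: i5 ld.MEM  WAW r0
c4: i6/i7 or.ALU/sll.ALU  dual
c5: i8 add.ALU  RAW r3
c6: i9 or.ALU  tail

PAIRS = 3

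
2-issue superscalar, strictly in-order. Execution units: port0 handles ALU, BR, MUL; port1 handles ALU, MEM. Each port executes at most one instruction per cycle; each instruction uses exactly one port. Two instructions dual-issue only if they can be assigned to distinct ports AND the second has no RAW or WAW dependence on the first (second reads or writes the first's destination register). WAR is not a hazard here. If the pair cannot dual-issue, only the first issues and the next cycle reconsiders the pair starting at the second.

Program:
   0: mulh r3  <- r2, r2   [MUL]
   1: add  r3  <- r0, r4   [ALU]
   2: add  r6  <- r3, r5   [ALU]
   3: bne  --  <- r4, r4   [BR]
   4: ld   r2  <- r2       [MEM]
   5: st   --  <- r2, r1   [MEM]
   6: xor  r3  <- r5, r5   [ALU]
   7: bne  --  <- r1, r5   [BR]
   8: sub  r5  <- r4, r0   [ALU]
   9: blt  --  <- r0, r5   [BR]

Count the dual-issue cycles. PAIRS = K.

[0] i0  mulh.MUL  -- WAW r3
[1] i1  add.ALU  -- RAW r3
[2] i2&i3  add.ALU/bne.BR  -- 2-wide
[3] i4  ld.MEM  -- no-port MEM/MEM
[4] i5&i6  st.MEM/xor.ALU  -- 2-wide
[5] i7&i8  bne.BR/sub.ALU  -- 2-wide
[6] i9  blt.BR  -- tail

PAIRS = 3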